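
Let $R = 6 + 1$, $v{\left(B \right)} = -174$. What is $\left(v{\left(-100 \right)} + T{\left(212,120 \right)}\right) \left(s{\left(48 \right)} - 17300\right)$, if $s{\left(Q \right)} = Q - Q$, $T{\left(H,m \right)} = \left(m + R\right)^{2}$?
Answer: $-276021500$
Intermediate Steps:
$R = 7$
$T{\left(H,m \right)} = \left(7 + m\right)^{2}$ ($T{\left(H,m \right)} = \left(m + 7\right)^{2} = \left(7 + m\right)^{2}$)
$s{\left(Q \right)} = 0$
$\left(v{\left(-100 \right)} + T{\left(212,120 \right)}\right) \left(s{\left(48 \right)} - 17300\right) = \left(-174 + \left(7 + 120\right)^{2}\right) \left(0 - 17300\right) = \left(-174 + 127^{2}\right) \left(-17300\right) = \left(-174 + 16129\right) \left(-17300\right) = 15955 \left(-17300\right) = -276021500$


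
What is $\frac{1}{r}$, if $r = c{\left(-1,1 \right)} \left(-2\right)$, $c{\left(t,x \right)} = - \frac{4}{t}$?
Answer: $- \frac{1}{8} \approx -0.125$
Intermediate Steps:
$r = -8$ ($r = - \frac{4}{-1} \left(-2\right) = \left(-4\right) \left(-1\right) \left(-2\right) = 4 \left(-2\right) = -8$)
$\frac{1}{r} = \frac{1}{-8} = - \frac{1}{8}$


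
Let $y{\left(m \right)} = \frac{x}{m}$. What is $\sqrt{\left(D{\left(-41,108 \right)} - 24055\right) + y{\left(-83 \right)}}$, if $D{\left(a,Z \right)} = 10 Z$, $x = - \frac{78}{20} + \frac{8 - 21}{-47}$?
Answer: $\frac{i \sqrt{34962831363470}}{39010} \approx 151.57 i$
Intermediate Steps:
$x = - \frac{1703}{470}$ ($x = \left(-78\right) \frac{1}{20} - - \frac{13}{47} = - \frac{39}{10} + \frac{13}{47} = - \frac{1703}{470} \approx -3.6234$)
$y{\left(m \right)} = - \frac{1703}{470 m}$
$\sqrt{\left(D{\left(-41,108 \right)} - 24055\right) + y{\left(-83 \right)}} = \sqrt{\left(10 \cdot 108 - 24055\right) - \frac{1703}{470 \left(-83\right)}} = \sqrt{\left(1080 - 24055\right) - - \frac{1703}{39010}} = \sqrt{-22975 + \frac{1703}{39010}} = \sqrt{- \frac{896253047}{39010}} = \frac{i \sqrt{34962831363470}}{39010}$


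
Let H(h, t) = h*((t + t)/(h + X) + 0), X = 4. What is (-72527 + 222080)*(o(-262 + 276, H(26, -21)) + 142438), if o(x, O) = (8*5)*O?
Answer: 21084281046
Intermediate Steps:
H(h, t) = 2*h*t/(4 + h) (H(h, t) = h*((t + t)/(h + 4) + 0) = h*((2*t)/(4 + h) + 0) = h*(2*t/(4 + h) + 0) = h*(2*t/(4 + h)) = 2*h*t/(4 + h))
o(x, O) = 40*O
(-72527 + 222080)*(o(-262 + 276, H(26, -21)) + 142438) = (-72527 + 222080)*(40*(2*26*(-21)/(4 + 26)) + 142438) = 149553*(40*(2*26*(-21)/30) + 142438) = 149553*(40*(2*26*(-21)*(1/30)) + 142438) = 149553*(40*(-182/5) + 142438) = 149553*(-1456 + 142438) = 149553*140982 = 21084281046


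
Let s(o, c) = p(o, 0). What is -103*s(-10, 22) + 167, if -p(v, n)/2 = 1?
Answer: 373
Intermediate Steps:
p(v, n) = -2 (p(v, n) = -2*1 = -2)
s(o, c) = -2
-103*s(-10, 22) + 167 = -103*(-2) + 167 = 206 + 167 = 373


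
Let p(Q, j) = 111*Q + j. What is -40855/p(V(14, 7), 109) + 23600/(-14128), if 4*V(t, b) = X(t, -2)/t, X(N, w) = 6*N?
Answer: -72962655/486533 ≈ -149.96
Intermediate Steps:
V(t, b) = 3/2 (V(t, b) = ((6*t)/t)/4 = (1/4)*6 = 3/2)
p(Q, j) = j + 111*Q
-40855/p(V(14, 7), 109) + 23600/(-14128) = -40855/(109 + 111*(3/2)) + 23600/(-14128) = -40855/(109 + 333/2) + 23600*(-1/14128) = -40855/551/2 - 1475/883 = -40855*2/551 - 1475/883 = -81710/551 - 1475/883 = -72962655/486533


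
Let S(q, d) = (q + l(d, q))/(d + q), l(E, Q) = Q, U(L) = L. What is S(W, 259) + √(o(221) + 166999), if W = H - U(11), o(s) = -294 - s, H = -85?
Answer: -192/163 + 2*√41621 ≈ 406.85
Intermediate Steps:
W = -96 (W = -85 - 1*11 = -85 - 11 = -96)
S(q, d) = 2*q/(d + q) (S(q, d) = (q + q)/(d + q) = (2*q)/(d + q) = 2*q/(d + q))
S(W, 259) + √(o(221) + 166999) = 2*(-96)/(259 - 96) + √((-294 - 1*221) + 166999) = 2*(-96)/163 + √((-294 - 221) + 166999) = 2*(-96)*(1/163) + √(-515 + 166999) = -192/163 + √166484 = -192/163 + 2*√41621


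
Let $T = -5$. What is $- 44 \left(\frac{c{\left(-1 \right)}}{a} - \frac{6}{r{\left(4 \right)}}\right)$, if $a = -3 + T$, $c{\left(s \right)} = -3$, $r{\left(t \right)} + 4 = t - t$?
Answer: $- \frac{165}{2} \approx -82.5$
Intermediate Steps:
$r{\left(t \right)} = -4$ ($r{\left(t \right)} = -4 + \left(t - t\right) = -4 + 0 = -4$)
$a = -8$ ($a = -3 - 5 = -8$)
$- 44 \left(\frac{c{\left(-1 \right)}}{a} - \frac{6}{r{\left(4 \right)}}\right) = - 44 \left(- \frac{3}{-8} - \frac{6}{-4}\right) = - 44 \left(\left(-3\right) \left(- \frac{1}{8}\right) - - \frac{3}{2}\right) = - 44 \left(\frac{3}{8} + \frac{3}{2}\right) = \left(-44\right) \frac{15}{8} = - \frac{165}{2}$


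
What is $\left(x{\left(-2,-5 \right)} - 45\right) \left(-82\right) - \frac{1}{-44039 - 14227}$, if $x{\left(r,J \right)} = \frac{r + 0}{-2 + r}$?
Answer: $\frac{212612635}{58266} \approx 3649.0$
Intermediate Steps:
$x{\left(r,J \right)} = \frac{r}{-2 + r}$
$\left(x{\left(-2,-5 \right)} - 45\right) \left(-82\right) - \frac{1}{-44039 - 14227} = \left(- \frac{2}{-2 - 2} - 45\right) \left(-82\right) - \frac{1}{-44039 - 14227} = \left(- \frac{2}{-4} - 45\right) \left(-82\right) - \frac{1}{-58266} = \left(\left(-2\right) \left(- \frac{1}{4}\right) - 45\right) \left(-82\right) - - \frac{1}{58266} = \left(\frac{1}{2} - 45\right) \left(-82\right) + \frac{1}{58266} = \left(- \frac{89}{2}\right) \left(-82\right) + \frac{1}{58266} = 3649 + \frac{1}{58266} = \frac{212612635}{58266}$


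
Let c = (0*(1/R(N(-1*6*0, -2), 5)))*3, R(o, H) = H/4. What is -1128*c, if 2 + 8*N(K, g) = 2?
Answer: 0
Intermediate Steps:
N(K, g) = 0 (N(K, g) = -1/4 + (1/8)*2 = -1/4 + 1/4 = 0)
R(o, H) = H/4 (R(o, H) = H*(1/4) = H/4)
c = 0 (c = (0*(1/((1/4)*5)))*3 = (0*(1/(5/4)))*3 = (0*(1*(4/5)))*3 = (0*(4/5))*3 = 0*3 = 0)
-1128*c = -1128*0 = 0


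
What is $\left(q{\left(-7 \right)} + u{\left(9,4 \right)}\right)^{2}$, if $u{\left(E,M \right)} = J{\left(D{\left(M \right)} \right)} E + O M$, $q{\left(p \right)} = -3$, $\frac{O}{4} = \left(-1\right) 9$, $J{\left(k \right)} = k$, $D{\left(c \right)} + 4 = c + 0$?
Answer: $21609$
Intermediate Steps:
$D{\left(c \right)} = -4 + c$ ($D{\left(c \right)} = -4 + \left(c + 0\right) = -4 + c$)
$O = -36$ ($O = 4 \left(\left(-1\right) 9\right) = 4 \left(-9\right) = -36$)
$u{\left(E,M \right)} = - 36 M + E \left(-4 + M\right)$ ($u{\left(E,M \right)} = \left(-4 + M\right) E - 36 M = E \left(-4 + M\right) - 36 M = - 36 M + E \left(-4 + M\right)$)
$\left(q{\left(-7 \right)} + u{\left(9,4 \right)}\right)^{2} = \left(-3 + \left(\left(-36\right) 4 + 9 \left(-4 + 4\right)\right)\right)^{2} = \left(-3 + \left(-144 + 9 \cdot 0\right)\right)^{2} = \left(-3 + \left(-144 + 0\right)\right)^{2} = \left(-3 - 144\right)^{2} = \left(-147\right)^{2} = 21609$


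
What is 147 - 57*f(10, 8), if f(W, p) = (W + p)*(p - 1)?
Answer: -7035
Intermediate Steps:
f(W, p) = (-1 + p)*(W + p) (f(W, p) = (W + p)*(-1 + p) = (-1 + p)*(W + p))
147 - 57*f(10, 8) = 147 - 57*(8² - 1*10 - 1*8 + 10*8) = 147 - 57*(64 - 10 - 8 + 80) = 147 - 57*126 = 147 - 7182 = -7035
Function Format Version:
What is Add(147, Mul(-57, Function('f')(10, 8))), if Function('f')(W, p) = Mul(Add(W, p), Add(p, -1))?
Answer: -7035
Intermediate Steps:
Function('f')(W, p) = Mul(Add(-1, p), Add(W, p)) (Function('f')(W, p) = Mul(Add(W, p), Add(-1, p)) = Mul(Add(-1, p), Add(W, p)))
Add(147, Mul(-57, Function('f')(10, 8))) = Add(147, Mul(-57, Add(Pow(8, 2), Mul(-1, 10), Mul(-1, 8), Mul(10, 8)))) = Add(147, Mul(-57, Add(64, -10, -8, 80))) = Add(147, Mul(-57, 126)) = Add(147, -7182) = -7035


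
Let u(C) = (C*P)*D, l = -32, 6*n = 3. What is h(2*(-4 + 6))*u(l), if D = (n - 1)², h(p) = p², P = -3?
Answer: 384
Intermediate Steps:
n = ½ (n = (⅙)*3 = ½ ≈ 0.50000)
D = ¼ (D = (½ - 1)² = (-½)² = ¼ ≈ 0.25000)
u(C) = -3*C/4 (u(C) = (C*(-3))*(¼) = -3*C*(¼) = -3*C/4)
h(2*(-4 + 6))*u(l) = (2*(-4 + 6))²*(-¾*(-32)) = (2*2)²*24 = 4²*24 = 16*24 = 384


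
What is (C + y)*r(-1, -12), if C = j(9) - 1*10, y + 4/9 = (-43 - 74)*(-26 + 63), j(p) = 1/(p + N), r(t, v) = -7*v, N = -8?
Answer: -1093288/3 ≈ -3.6443e+5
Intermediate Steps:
j(p) = 1/(-8 + p) (j(p) = 1/(p - 8) = 1/(-8 + p))
y = -38965/9 (y = -4/9 + (-43 - 74)*(-26 + 63) = -4/9 - 117*37 = -4/9 - 4329 = -38965/9 ≈ -4329.4)
C = -9 (C = 1/(-8 + 9) - 1*10 = 1/1 - 10 = 1 - 10 = -9)
(C + y)*r(-1, -12) = (-9 - 38965/9)*(-7*(-12)) = -39046/9*84 = -1093288/3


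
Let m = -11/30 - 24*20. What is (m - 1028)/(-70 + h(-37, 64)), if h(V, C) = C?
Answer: 45251/180 ≈ 251.39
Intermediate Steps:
m = -14411/30 (m = -11*1/30 - 480 = -11/30 - 480 = -14411/30 ≈ -480.37)
(m - 1028)/(-70 + h(-37, 64)) = (-14411/30 - 1028)/(-70 + 64) = -45251/30/(-6) = -45251/30*(-1/6) = 45251/180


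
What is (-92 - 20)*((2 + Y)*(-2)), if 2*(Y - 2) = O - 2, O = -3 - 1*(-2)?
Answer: 560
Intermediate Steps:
O = -1 (O = -3 + 2 = -1)
Y = ½ (Y = 2 + (-1 - 2)/2 = 2 + (½)*(-3) = 2 - 3/2 = ½ ≈ 0.50000)
(-92 - 20)*((2 + Y)*(-2)) = (-92 - 20)*((2 + ½)*(-2)) = -280*(-2) = -112*(-5) = 560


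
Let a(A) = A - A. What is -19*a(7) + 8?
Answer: 8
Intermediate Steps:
a(A) = 0
-19*a(7) + 8 = -19*0 + 8 = 0 + 8 = 8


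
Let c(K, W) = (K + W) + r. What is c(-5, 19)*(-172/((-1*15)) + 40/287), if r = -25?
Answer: -549604/4305 ≈ -127.67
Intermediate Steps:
c(K, W) = -25 + K + W (c(K, W) = (K + W) - 25 = -25 + K + W)
c(-5, 19)*(-172/((-1*15)) + 40/287) = (-25 - 5 + 19)*(-172/((-1*15)) + 40/287) = -11*(-172/(-15) + 40*(1/287)) = -11*(-172*(-1/15) + 40/287) = -11*(172/15 + 40/287) = -11*49964/4305 = -549604/4305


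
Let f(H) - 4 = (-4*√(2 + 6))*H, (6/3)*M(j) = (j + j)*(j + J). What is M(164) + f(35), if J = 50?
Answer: 35100 - 280*√2 ≈ 34704.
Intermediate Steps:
M(j) = j*(50 + j) (M(j) = ((j + j)*(j + 50))/2 = ((2*j)*(50 + j))/2 = (2*j*(50 + j))/2 = j*(50 + j))
f(H) = 4 - 8*H*√2 (f(H) = 4 + (-4*√(2 + 6))*H = 4 + (-8*√2)*H = 4 - 8*H*√2)
M(164) + f(35) = 164*(50 + 164) + (4 - 8*35*√2) = 164*214 + (4 - 280*√2) = 35096 + (4 - 280*√2) = 35100 - 280*√2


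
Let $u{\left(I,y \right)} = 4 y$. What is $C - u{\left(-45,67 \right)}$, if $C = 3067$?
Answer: $2799$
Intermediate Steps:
$C - u{\left(-45,67 \right)} = 3067 - 4 \cdot 67 = 3067 - 268 = 2799$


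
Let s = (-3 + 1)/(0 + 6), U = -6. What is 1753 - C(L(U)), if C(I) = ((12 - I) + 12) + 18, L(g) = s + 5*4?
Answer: 5192/3 ≈ 1730.7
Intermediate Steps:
s = -1/3 (s = -2/6 = -2*1/6 = -1/3 ≈ -0.33333)
L(g) = 59/3 (L(g) = -1/3 + 5*4 = -1/3 + 20 = 59/3)
C(I) = 42 - I (C(I) = (24 - I) + 18 = 42 - I)
1753 - C(L(U)) = 1753 - (42 - 1*59/3) = 1753 - (42 - 59/3) = 1753 - 1*67/3 = 1753 - 67/3 = 5192/3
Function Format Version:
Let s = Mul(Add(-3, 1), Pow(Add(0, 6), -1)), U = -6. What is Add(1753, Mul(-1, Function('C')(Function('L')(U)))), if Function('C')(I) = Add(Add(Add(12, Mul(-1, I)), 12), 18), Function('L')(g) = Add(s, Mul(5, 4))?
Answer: Rational(5192, 3) ≈ 1730.7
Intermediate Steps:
s = Rational(-1, 3) (s = Mul(-2, Pow(6, -1)) = Mul(-2, Rational(1, 6)) = Rational(-1, 3) ≈ -0.33333)
Function('L')(g) = Rational(59, 3) (Function('L')(g) = Add(Rational(-1, 3), Mul(5, 4)) = Add(Rational(-1, 3), 20) = Rational(59, 3))
Function('C')(I) = Add(42, Mul(-1, I)) (Function('C')(I) = Add(Add(24, Mul(-1, I)), 18) = Add(42, Mul(-1, I)))
Add(1753, Mul(-1, Function('C')(Function('L')(U)))) = Add(1753, Mul(-1, Add(42, Mul(-1, Rational(59, 3))))) = Add(1753, Mul(-1, Add(42, Rational(-59, 3)))) = Add(1753, Mul(-1, Rational(67, 3))) = Add(1753, Rational(-67, 3)) = Rational(5192, 3)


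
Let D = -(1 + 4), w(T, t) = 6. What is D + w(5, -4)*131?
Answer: 781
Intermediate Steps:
D = -5 (D = -1*5 = -5)
D + w(5, -4)*131 = -5 + 6*131 = -5 + 786 = 781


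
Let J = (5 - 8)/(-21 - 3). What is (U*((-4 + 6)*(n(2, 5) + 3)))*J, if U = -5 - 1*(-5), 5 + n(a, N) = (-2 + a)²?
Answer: 0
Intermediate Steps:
n(a, N) = -5 + (-2 + a)²
U = 0 (U = -5 + 5 = 0)
J = ⅛ (J = -3/(-24) = -3*(-1/24) = ⅛ ≈ 0.12500)
(U*((-4 + 6)*(n(2, 5) + 3)))*J = (0*((-4 + 6)*((-5 + (-2 + 2)²) + 3)))*(⅛) = (0*(2*((-5 + 0²) + 3)))*(⅛) = (0*(2*((-5 + 0) + 3)))*(⅛) = (0*(2*(-5 + 3)))*(⅛) = (0*(2*(-2)))*(⅛) = (0*(-4))*(⅛) = 0*(⅛) = 0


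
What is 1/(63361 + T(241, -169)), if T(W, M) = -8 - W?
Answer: 1/63112 ≈ 1.5845e-5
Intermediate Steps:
1/(63361 + T(241, -169)) = 1/(63361 + (-8 - 1*241)) = 1/(63361 + (-8 - 241)) = 1/(63361 - 249) = 1/63112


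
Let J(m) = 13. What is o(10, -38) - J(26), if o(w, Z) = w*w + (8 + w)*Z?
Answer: -597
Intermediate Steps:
o(w, Z) = w**2 + Z*(8 + w)
o(10, -38) - J(26) = (10**2 + 8*(-38) - 38*10) - 1*13 = (100 - 304 - 380) - 13 = -584 - 13 = -597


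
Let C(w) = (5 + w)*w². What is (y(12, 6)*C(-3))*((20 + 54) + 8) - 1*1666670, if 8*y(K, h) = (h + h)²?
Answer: -1640102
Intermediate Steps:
y(K, h) = h²/2 (y(K, h) = (h + h)²/8 = (2*h)²/8 = (4*h²)/8 = h²/2)
C(w) = w²*(5 + w)
(y(12, 6)*C(-3))*((20 + 54) + 8) - 1*1666670 = (((½)*6²)*((-3)²*(5 - 3)))*((20 + 54) + 8) - 1*1666670 = (((½)*36)*(9*2))*(74 + 8) - 1666670 = (18*18)*82 - 1666670 = 324*82 - 1666670 = 26568 - 1666670 = -1640102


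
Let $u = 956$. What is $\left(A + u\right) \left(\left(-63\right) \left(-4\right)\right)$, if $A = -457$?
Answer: $125748$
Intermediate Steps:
$\left(A + u\right) \left(\left(-63\right) \left(-4\right)\right) = \left(-457 + 956\right) \left(\left(-63\right) \left(-4\right)\right) = 499 \cdot 252 = 125748$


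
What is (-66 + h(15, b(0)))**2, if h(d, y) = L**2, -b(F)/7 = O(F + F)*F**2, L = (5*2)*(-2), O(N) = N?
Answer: 111556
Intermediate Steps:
L = -20 (L = 10*(-2) = -20)
b(F) = -14*F**3 (b(F) = -7*(F + F)*F**2 = -7*2*F*F**2 = -14*F**3)
h(d, y) = 400 (h(d, y) = (-20)**2 = 400)
(-66 + h(15, b(0)))**2 = (-66 + 400)**2 = 334**2 = 111556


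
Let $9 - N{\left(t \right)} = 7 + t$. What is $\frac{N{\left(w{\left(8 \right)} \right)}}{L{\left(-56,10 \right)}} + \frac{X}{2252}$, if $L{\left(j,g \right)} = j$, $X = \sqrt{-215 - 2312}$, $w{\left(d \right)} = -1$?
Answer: $- \frac{3}{56} + \frac{19 i \sqrt{7}}{2252} \approx -0.053571 + 0.022322 i$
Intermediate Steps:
$X = 19 i \sqrt{7}$ ($X = \sqrt{-2527} = 19 i \sqrt{7} \approx 50.269 i$)
$N{\left(t \right)} = 2 - t$ ($N{\left(t \right)} = 9 - \left(7 + t\right) = 2 - t$)
$\frac{N{\left(w{\left(8 \right)} \right)}}{L{\left(-56,10 \right)}} + \frac{X}{2252} = \frac{2 - -1}{-56} + \frac{19 i \sqrt{7}}{2252} = \left(2 + 1\right) \left(- \frac{1}{56}\right) + 19 i \sqrt{7} \cdot \frac{1}{2252} = 3 \left(- \frac{1}{56}\right) + \frac{19 i \sqrt{7}}{2252} = - \frac{3}{56} + \frac{19 i \sqrt{7}}{2252}$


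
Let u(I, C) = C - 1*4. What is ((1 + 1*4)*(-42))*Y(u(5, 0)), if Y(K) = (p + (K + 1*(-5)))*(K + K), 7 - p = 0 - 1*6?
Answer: 6720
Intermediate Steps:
p = 13 (p = 7 - (0 - 1*6) = 7 - (0 - 6) = 7 - 1*(-6) = 7 + 6 = 13)
u(I, C) = -4 + C (u(I, C) = C - 4 = -4 + C)
Y(K) = 2*K*(8 + K) (Y(K) = (13 + (K + 1*(-5)))*(K + K) = (13 + (K - 5))*(2*K) = (13 + (-5 + K))*(2*K) = (8 + K)*(2*K) = 2*K*(8 + K))
((1 + 1*4)*(-42))*Y(u(5, 0)) = ((1 + 1*4)*(-42))*(2*(-4 + 0)*(8 + (-4 + 0))) = ((1 + 4)*(-42))*(2*(-4)*(8 - 4)) = (5*(-42))*(2*(-4)*4) = -210*(-32) = 6720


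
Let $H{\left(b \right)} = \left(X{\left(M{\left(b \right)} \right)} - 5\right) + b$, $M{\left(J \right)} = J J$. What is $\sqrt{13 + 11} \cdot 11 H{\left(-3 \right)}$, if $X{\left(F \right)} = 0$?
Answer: $- 176 \sqrt{6} \approx -431.11$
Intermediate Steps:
$M{\left(J \right)} = J^{2}$
$H{\left(b \right)} = -5 + b$ ($H{\left(b \right)} = \left(0 - 5\right) + b = -5 + b$)
$\sqrt{13 + 11} \cdot 11 H{\left(-3 \right)} = \sqrt{13 + 11} \cdot 11 \left(-5 - 3\right) = \sqrt{24} \cdot 11 \left(-8\right) = 2 \sqrt{6} \cdot 11 \left(-8\right) = 22 \sqrt{6} \left(-8\right) = - 176 \sqrt{6}$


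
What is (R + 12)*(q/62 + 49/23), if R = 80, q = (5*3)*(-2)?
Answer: 4696/31 ≈ 151.48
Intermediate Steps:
q = -30 (q = 15*(-2) = -30)
(R + 12)*(q/62 + 49/23) = (80 + 12)*(-30/62 + 49/23) = 92*(-30*1/62 + 49*(1/23)) = 92*(-15/31 + 49/23) = 92*(1174/713) = 4696/31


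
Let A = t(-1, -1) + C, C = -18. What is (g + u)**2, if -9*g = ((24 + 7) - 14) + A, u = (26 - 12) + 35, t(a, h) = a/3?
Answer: 1760929/729 ≈ 2415.5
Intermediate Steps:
t(a, h) = a/3 (t(a, h) = a*(1/3) = a/3)
A = -55/3 (A = (1/3)*(-1) - 18 = -1/3 - 18 = -55/3 ≈ -18.333)
u = 49 (u = 14 + 35 = 49)
g = 4/27 (g = -(((24 + 7) - 14) - 55/3)/9 = -((31 - 14) - 55/3)/9 = -(17 - 55/3)/9 = -1/9*(-4/3) = 4/27 ≈ 0.14815)
(g + u)**2 = (4/27 + 49)**2 = (1327/27)**2 = 1760929/729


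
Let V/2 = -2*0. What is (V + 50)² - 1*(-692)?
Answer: 3192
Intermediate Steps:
V = 0 (V = 2*(-2*0) = 2*0 = 0)
(V + 50)² - 1*(-692) = (0 + 50)² - 1*(-692) = 50² + 692 = 2500 + 692 = 3192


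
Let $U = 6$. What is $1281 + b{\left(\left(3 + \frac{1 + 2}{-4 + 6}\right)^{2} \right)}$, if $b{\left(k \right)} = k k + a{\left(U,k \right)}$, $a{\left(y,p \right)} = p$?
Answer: $\frac{27381}{16} \approx 1711.3$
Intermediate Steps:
$b{\left(k \right)} = k + k^{2}$ ($b{\left(k \right)} = k k + k = k^{2} + k = k + k^{2}$)
$1281 + b{\left(\left(3 + \frac{1 + 2}{-4 + 6}\right)^{2} \right)} = 1281 + \left(3 + \frac{1 + 2}{-4 + 6}\right)^{2} \left(1 + \left(3 + \frac{1 + 2}{-4 + 6}\right)^{2}\right) = 1281 + \left(3 + \frac{3}{2}\right)^{2} \left(1 + \left(3 + \frac{3}{2}\right)^{2}\right) = 1281 + \left(\frac{9}{2}\right)^{2} \left(1 + \left(\frac{9}{2}\right)^{2}\right) = 1281 + \frac{81 \left(1 + \frac{81}{4}\right)}{4} = 1281 + \frac{81}{4} \cdot \frac{85}{4} = 1281 + \frac{6885}{16} = \frac{27381}{16}$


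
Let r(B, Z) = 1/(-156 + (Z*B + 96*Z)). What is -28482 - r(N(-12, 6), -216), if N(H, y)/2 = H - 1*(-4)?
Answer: -496612151/17436 ≈ -28482.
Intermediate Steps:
N(H, y) = 8 + 2*H (N(H, y) = 2*(H - 1*(-4)) = 2*(H + 4) = 2*(4 + H) = 8 + 2*H)
r(B, Z) = 1/(-156 + 96*Z + B*Z) (r(B, Z) = 1/(-156 + (B*Z + 96*Z)) = 1/(-156 + (96*Z + B*Z)) = 1/(-156 + 96*Z + B*Z))
-28482 - r(N(-12, 6), -216) = -28482 - 1/(-156 + 96*(-216) + (8 + 2*(-12))*(-216)) = -28482 - 1/(-156 - 20736 + (8 - 24)*(-216)) = -28482 - 1/(-156 - 20736 - 16*(-216)) = -28482 - 1/(-156 - 20736 + 3456) = -28482 - 1/(-17436) = -28482 - 1*(-1/17436) = -28482 + 1/17436 = -496612151/17436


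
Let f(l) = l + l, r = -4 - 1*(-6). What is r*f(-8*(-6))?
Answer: 192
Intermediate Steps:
r = 2 (r = -4 + 6 = 2)
f(l) = 2*l
r*f(-8*(-6)) = 2*(2*(-8*(-6))) = 2*(2*48) = 2*96 = 192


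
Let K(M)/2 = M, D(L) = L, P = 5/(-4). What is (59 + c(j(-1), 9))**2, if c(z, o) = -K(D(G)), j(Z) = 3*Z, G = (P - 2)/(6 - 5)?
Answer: 17161/4 ≈ 4290.3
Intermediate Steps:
P = -5/4 (P = 5*(-1/4) = -5/4 ≈ -1.2500)
G = -13/4 (G = (-5/4 - 2)/(6 - 5) = -13/4/1 = -13/4*1 = -13/4 ≈ -3.2500)
K(M) = 2*M
c(z, o) = 13/2 (c(z, o) = -2*(-13)/4 = -1*(-13/2) = 13/2)
(59 + c(j(-1), 9))**2 = (59 + 13/2)**2 = (131/2)**2 = 17161/4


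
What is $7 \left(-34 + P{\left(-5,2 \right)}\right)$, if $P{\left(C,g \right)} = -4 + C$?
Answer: $-301$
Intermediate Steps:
$7 \left(-34 + P{\left(-5,2 \right)}\right) = 7 \left(-34 - 9\right) = 7 \left(-43\right) = -301$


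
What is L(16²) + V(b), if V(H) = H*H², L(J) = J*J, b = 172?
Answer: 5153984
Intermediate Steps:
L(J) = J²
V(H) = H³
L(16²) + V(b) = (16²)² + 172³ = 256² + 5088448 = 65536 + 5088448 = 5153984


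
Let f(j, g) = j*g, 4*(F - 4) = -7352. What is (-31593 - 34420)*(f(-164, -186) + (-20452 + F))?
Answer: -542494834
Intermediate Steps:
F = -1834 (F = 4 + (1/4)*(-7352) = 4 - 1838 = -1834)
f(j, g) = g*j
(-31593 - 34420)*(f(-164, -186) + (-20452 + F)) = (-31593 - 34420)*(-186*(-164) + (-20452 - 1834)) = -66013*(30504 - 22286) = -66013*8218 = -542494834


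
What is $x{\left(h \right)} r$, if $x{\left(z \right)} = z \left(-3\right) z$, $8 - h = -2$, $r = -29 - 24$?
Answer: $15900$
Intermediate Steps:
$r = -53$
$h = 10$ ($h = 8 - -2 = 8 + 2 = 10$)
$x{\left(z \right)} = - 3 z^{2}$ ($x{\left(z \right)} = - 3 z z = - 3 z^{2}$)
$x{\left(h \right)} r = - 3 \cdot 10^{2} \left(-53\right) = \left(-3\right) 100 \left(-53\right) = \left(-300\right) \left(-53\right) = 15900$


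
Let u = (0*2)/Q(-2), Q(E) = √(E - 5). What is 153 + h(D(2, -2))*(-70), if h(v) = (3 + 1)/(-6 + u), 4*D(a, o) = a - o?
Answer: 599/3 ≈ 199.67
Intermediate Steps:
Q(E) = √(-5 + E)
u = 0 (u = (0*2)/(√(-5 - 2)) = 0/(√(-7)) = 0/((I*√7)) = 0*(-I*√7/7) = 0)
D(a, o) = -o/4 + a/4 (D(a, o) = (a - o)/4 = -o/4 + a/4)
h(v) = -⅔ (h(v) = (3 + 1)/(-6 + 0) = 4/(-6) = 4*(-⅙) = -⅔)
153 + h(D(2, -2))*(-70) = 153 - ⅔*(-70) = 153 + 140/3 = 599/3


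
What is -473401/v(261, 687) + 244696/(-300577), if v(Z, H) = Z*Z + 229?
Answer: -159018423977/20544437950 ≈ -7.7402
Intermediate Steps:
v(Z, H) = 229 + Z**2 (v(Z, H) = Z**2 + 229 = 229 + Z**2)
-473401/v(261, 687) + 244696/(-300577) = -473401/(229 + 261**2) + 244696/(-300577) = -473401/(229 + 68121) + 244696*(-1/300577) = -473401/68350 - 244696/300577 = -159018423977/20544437950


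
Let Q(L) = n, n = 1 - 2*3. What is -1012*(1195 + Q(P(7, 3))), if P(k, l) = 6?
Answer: -1204280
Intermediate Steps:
n = -5 (n = 1 - 6 = -5)
Q(L) = -5
-1012*(1195 + Q(P(7, 3))) = -1012*(1195 - 5) = -1012*1190 = -1204280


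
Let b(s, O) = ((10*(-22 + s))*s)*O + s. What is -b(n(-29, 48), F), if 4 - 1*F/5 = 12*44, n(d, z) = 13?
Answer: -3065413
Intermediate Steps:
F = -2620 (F = 20 - 60*44 = 20 - 5*528 = 20 - 2640 = -2620)
b(s, O) = s + O*s*(-220 + 10*s) (b(s, O) = ((-220 + 10*s)*s)*O + s = (s*(-220 + 10*s))*O + s = O*s*(-220 + 10*s) + s = s + O*s*(-220 + 10*s))
-b(n(-29, 48), F) = -13*(1 - 220*(-2620) + 10*(-2620)*13) = -13*(1 + 576400 - 340600) = -13*235801 = -1*3065413 = -3065413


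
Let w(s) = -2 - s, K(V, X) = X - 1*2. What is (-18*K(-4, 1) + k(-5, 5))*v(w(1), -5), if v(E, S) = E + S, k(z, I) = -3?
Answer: -120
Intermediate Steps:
K(V, X) = -2 + X (K(V, X) = X - 2 = -2 + X)
(-18*K(-4, 1) + k(-5, 5))*v(w(1), -5) = (-18*(-2 + 1) - 3)*((-2 - 1*1) - 5) = (-18*(-1) - 3)*((-2 - 1) - 5) = (18 - 3)*(-3 - 5) = 15*(-8) = -120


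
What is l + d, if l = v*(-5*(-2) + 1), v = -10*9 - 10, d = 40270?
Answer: 39170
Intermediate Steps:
v = -100 (v = -90 - 10 = -100)
l = -1100 (l = -100*(-5*(-2) + 1) = -100*(10 + 1) = -100*11 = -1100)
l + d = -1100 + 40270 = 39170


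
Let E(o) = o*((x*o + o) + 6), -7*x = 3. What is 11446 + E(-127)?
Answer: 139304/7 ≈ 19901.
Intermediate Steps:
x = -3/7 (x = -⅐*3 = -3/7 ≈ -0.42857)
E(o) = o*(6 + 4*o/7) (E(o) = o*((-3*o/7 + o) + 6) = o*(4*o/7 + 6) = o*(6 + 4*o/7))
11446 + E(-127) = 11446 + (2/7)*(-127)*(21 + 2*(-127)) = 11446 + (2/7)*(-127)*(21 - 254) = 11446 + (2/7)*(-127)*(-233) = 11446 + 59182/7 = 139304/7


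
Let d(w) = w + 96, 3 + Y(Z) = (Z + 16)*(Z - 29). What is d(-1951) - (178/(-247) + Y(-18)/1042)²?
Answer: -122904320923981/66241375876 ≈ -1855.4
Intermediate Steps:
Y(Z) = -3 + (-29 + Z)*(16 + Z) (Y(Z) = -3 + (Z + 16)*(Z - 29) = -3 + (16 + Z)*(-29 + Z) = -3 + (-29 + Z)*(16 + Z))
d(w) = 96 + w
d(-1951) - (178/(-247) + Y(-18)/1042)² = (96 - 1951) - (178/(-247) + (-467 + (-18)² - 13*(-18))/1042)² = -1855 - (178*(-1/247) + (-467 + 324 + 234)*(1/1042))² = -1855 - (-178/247 + 91*(1/1042))² = -1855 - (-178/247 + 91/1042)² = -1855 - (-162999/257374)² = -1855 - 1*26568674001/66241375876 = -1855 - 26568674001/66241375876 = -122904320923981/66241375876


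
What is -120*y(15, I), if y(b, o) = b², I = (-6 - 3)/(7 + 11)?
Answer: -27000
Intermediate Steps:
I = -½ (I = -9/18 = -9*1/18 = -½ ≈ -0.50000)
-120*y(15, I) = -120*15² = -120*225 = -27000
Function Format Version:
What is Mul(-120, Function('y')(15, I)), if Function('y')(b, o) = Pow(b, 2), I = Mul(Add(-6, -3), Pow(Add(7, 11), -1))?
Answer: -27000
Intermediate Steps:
I = Rational(-1, 2) (I = Mul(-9, Pow(18, -1)) = Mul(-9, Rational(1, 18)) = Rational(-1, 2) ≈ -0.50000)
Mul(-120, Function('y')(15, I)) = Mul(-120, Pow(15, 2)) = Mul(-120, 225) = -27000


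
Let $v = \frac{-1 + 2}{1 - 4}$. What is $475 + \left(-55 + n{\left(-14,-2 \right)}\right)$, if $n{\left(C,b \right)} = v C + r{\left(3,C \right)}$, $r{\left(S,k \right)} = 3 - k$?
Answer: $\frac{1325}{3} \approx 441.67$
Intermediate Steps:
$v = - \frac{1}{3}$ ($v = 1 \frac{1}{-3} = 1 \left(- \frac{1}{3}\right) = - \frac{1}{3} \approx -0.33333$)
$n{\left(C,b \right)} = 3 - \frac{4 C}{3}$ ($n{\left(C,b \right)} = - \frac{C}{3} - \left(-3 + C\right) = 3 - \frac{4 C}{3}$)
$475 + \left(-55 + n{\left(-14,-2 \right)}\right) = 475 + \left(-55 + \left(3 - - \frac{56}{3}\right)\right) = 475 + \left(-55 + \left(3 + \frac{56}{3}\right)\right) = 475 + \left(-55 + \frac{65}{3}\right) = 475 - \frac{100}{3} = \frac{1325}{3}$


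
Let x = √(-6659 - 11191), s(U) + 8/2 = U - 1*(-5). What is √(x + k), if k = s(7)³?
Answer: √(512 + 5*I*√714) ≈ 22.816 + 2.9278*I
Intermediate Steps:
s(U) = 1 + U (s(U) = -4 + (U - 1*(-5)) = -4 + (U + 5) = -4 + (5 + U) = 1 + U)
k = 512 (k = (1 + 7)³ = 8³ = 512)
x = 5*I*√714 (x = √(-17850) = 5*I*√714 ≈ 133.6*I)
√(x + k) = √(5*I*√714 + 512) = √(512 + 5*I*√714)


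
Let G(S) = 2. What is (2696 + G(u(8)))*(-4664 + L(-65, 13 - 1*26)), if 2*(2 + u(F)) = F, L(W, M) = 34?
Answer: -12491740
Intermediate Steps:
u(F) = -2 + F/2
(2696 + G(u(8)))*(-4664 + L(-65, 13 - 1*26)) = (2696 + 2)*(-4664 + 34) = 2698*(-4630) = -12491740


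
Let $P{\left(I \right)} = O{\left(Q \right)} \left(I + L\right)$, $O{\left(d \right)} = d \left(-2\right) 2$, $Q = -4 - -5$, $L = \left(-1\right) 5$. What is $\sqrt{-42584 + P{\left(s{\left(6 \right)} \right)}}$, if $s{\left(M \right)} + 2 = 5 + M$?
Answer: $10 i \sqrt{426} \approx 206.4 i$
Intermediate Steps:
$L = -5$
$Q = 1$ ($Q = -4 + 5 = 1$)
$O{\left(d \right)} = - 4 d$ ($O{\left(d \right)} = - 2 d 2 = - 4 d$)
$s{\left(M \right)} = 3 + M$ ($s{\left(M \right)} = -2 + \left(5 + M\right) = 3 + M$)
$P{\left(I \right)} = 20 - 4 I$ ($P{\left(I \right)} = \left(-4\right) 1 \left(I - 5\right) = - 4 \left(-5 + I\right) = 20 - 4 I$)
$\sqrt{-42584 + P{\left(s{\left(6 \right)} \right)}} = \sqrt{-42584 + \left(20 - 4 \left(3 + 6\right)\right)} = \sqrt{-42584 + \left(20 - 36\right)} = \sqrt{-42584 - 16} = \sqrt{-42600} = 10 i \sqrt{426}$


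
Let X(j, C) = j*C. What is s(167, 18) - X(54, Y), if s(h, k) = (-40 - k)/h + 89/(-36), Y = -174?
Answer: 56471801/6012 ≈ 9393.2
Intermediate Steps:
s(h, k) = -89/36 + (-40 - k)/h (s(h, k) = (-40 - k)/h + 89*(-1/36) = (-40 - k)/h - 89/36 = -89/36 + (-40 - k)/h)
X(j, C) = C*j
s(167, 18) - X(54, Y) = (-40 - 1*18 - 89/36*167)/167 - (-174)*54 = (-40 - 18 - 14863/36)/167 - 1*(-9396) = (1/167)*(-16951/36) + 9396 = -16951/6012 + 9396 = 56471801/6012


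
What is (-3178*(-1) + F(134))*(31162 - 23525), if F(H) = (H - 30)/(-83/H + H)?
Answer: 433891038210/17873 ≈ 2.4276e+7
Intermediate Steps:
F(H) = (-30 + H)/(H - 83/H)
(-3178*(-1) + F(134))*(31162 - 23525) = (-3178*(-1) + 134*(-30 + 134)/(-83 + 134²))*(31162 - 23525) = (3178 + 134*104/(-83 + 17956))*7637 = (3178 + 134*104/17873)*7637 = (3178 + 134*(1/17873)*104)*7637 = (3178 + 13936/17873)*7637 = (56814330/17873)*7637 = 433891038210/17873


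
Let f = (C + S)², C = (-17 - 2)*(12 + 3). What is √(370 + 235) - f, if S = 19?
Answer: -70756 + 11*√5 ≈ -70731.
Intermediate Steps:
C = -285 (C = -19*15 = -285)
f = 70756 (f = (-285 + 19)² = (-266)² = 70756)
√(370 + 235) - f = √(370 + 235) - 1*70756 = √605 - 70756 = 11*√5 - 70756 = -70756 + 11*√5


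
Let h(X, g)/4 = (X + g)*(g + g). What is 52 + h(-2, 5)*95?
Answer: 11452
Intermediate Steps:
h(X, g) = 8*g*(X + g) (h(X, g) = 4*((X + g)*(g + g)) = 4*((X + g)*(2*g)) = 4*(2*g*(X + g)) = 8*g*(X + g))
52 + h(-2, 5)*95 = 52 + (8*5*(-2 + 5))*95 = 52 + (8*5*3)*95 = 52 + 120*95 = 52 + 11400 = 11452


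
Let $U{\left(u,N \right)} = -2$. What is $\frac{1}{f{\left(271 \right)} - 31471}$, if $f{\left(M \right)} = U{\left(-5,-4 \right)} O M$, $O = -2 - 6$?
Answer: $- \frac{1}{27135} \approx -3.6853 \cdot 10^{-5}$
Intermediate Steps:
$O = -8$ ($O = -2 - 6 = -8$)
$f{\left(M \right)} = 16 M$ ($f{\left(M \right)} = \left(-2\right) \left(-8\right) M = 16 M$)
$\frac{1}{f{\left(271 \right)} - 31471} = \frac{1}{16 \cdot 271 - 31471} = \frac{1}{4336 - 31471} = \frac{1}{-27135} = - \frac{1}{27135}$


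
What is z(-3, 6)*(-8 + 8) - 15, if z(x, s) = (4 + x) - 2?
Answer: -15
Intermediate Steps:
z(x, s) = 2 + x
z(-3, 6)*(-8 + 8) - 15 = (2 - 3)*(-8 + 8) - 15 = -1*0 - 15 = 0 - 15 = -15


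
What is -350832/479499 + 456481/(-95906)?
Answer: -84176358937/15328943698 ≈ -5.4913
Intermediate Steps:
-350832/479499 + 456481/(-95906) = -350832*1/479499 + 456481*(-1/95906) = -116944/159833 - 456481/95906 = -84176358937/15328943698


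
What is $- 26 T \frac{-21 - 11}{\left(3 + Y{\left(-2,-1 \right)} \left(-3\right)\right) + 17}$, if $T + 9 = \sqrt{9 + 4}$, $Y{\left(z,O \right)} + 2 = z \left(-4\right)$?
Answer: $-3744 + 416 \sqrt{13} \approx -2244.1$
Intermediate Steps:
$Y{\left(z,O \right)} = -2 - 4 z$ ($Y{\left(z,O \right)} = -2 + z \left(-4\right) = -2 - 4 z$)
$T = -9 + \sqrt{13}$ ($T = -9 + \sqrt{9 + 4} = -9 + \sqrt{13} \approx -5.3944$)
$- 26 T \frac{-21 - 11}{\left(3 + Y{\left(-2,-1 \right)} \left(-3\right)\right) + 17} = - 26 \left(-9 + \sqrt{13}\right) \frac{-21 - 11}{\left(3 + \left(-2 - -8\right) \left(-3\right)\right) + 17} = \left(234 - 26 \sqrt{13}\right) \left(- \frac{32}{\left(3 + \left(-2 + 8\right) \left(-3\right)\right) + 17}\right) = \left(234 - 26 \sqrt{13}\right) \left(- \frac{32}{\left(3 + 6 \left(-3\right)\right) + 17}\right) = \left(234 - 26 \sqrt{13}\right) \left(- \frac{32}{\left(3 - 18\right) + 17}\right) = \left(234 - 26 \sqrt{13}\right) \left(- \frac{32}{-15 + 17}\right) = \left(234 - 26 \sqrt{13}\right) \left(- \frac{32}{2}\right) = \left(234 - 26 \sqrt{13}\right) \left(\left(-32\right) \frac{1}{2}\right) = \left(234 - 26 \sqrt{13}\right) \left(-16\right) = -3744 + 416 \sqrt{13}$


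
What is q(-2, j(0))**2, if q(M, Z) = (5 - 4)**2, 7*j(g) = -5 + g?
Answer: 1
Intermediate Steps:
j(g) = -5/7 + g/7 (j(g) = (-5 + g)/7 = -5/7 + g/7)
q(M, Z) = 1 (q(M, Z) = 1**2 = 1)
q(-2, j(0))**2 = 1**2 = 1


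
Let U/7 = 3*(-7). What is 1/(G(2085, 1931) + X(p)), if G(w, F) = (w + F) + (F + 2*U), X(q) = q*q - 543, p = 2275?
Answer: 1/5180735 ≈ 1.9302e-7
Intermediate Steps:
X(q) = -543 + q² (X(q) = q² - 543 = -543 + q²)
U = -147 (U = 7*(3*(-7)) = 7*(-21) = -147)
G(w, F) = -294 + w + 2*F (G(w, F) = (w + F) + (F + 2*(-147)) = (F + w) + (F - 294) = (F + w) + (-294 + F) = -294 + w + 2*F)
1/(G(2085, 1931) + X(p)) = 1/((-294 + 2085 + 2*1931) + (-543 + 2275²)) = 1/((-294 + 2085 + 3862) + (-543 + 5175625)) = 1/(5653 + 5175082) = 1/5180735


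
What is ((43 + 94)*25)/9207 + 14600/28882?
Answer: 116671525/132958287 ≈ 0.87750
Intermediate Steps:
((43 + 94)*25)/9207 + 14600/28882 = (137*25)*(1/9207) + 14600*(1/28882) = 3425*(1/9207) + 7300/14441 = 3425/9207 + 7300/14441 = 116671525/132958287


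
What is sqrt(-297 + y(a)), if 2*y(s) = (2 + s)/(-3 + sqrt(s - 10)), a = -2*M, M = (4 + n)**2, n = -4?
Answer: sqrt((892 - 297*I*sqrt(10))/(-3 + I*sqrt(10))) ≈ 0.00483 - 17.238*I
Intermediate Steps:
M = 0 (M = (4 - 4)**2 = 0**2 = 0)
a = 0 (a = -2*0 = 0)
y(s) = (2 + s)/(2*(-3 + sqrt(-10 + s))) (y(s) = ((2 + s)/(-3 + sqrt(s - 10)))/2 = ((2 + s)/(-3 + sqrt(-10 + s)))/2 = (2 + s)/(2*(-3 + sqrt(-10 + s))))
sqrt(-297 + y(a)) = sqrt(-297 + (2 + 0)/(2*(-3 + sqrt(-10 + 0)))) = sqrt(-297 + (1/2)*2/(-3 + sqrt(-10))) = sqrt(-297 + (1/2)*2/(-3 + I*sqrt(10))) = sqrt(-297 + 1/(-3 + I*sqrt(10)))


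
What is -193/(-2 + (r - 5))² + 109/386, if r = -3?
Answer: -31799/19300 ≈ -1.6476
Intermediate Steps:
-193/(-2 + (r - 5))² + 109/386 = -193/(-2 + (-3 - 5))² + 109/386 = -193/(-2 - 8)² + 109*(1/386) = -193/((-10)²) + 109/386 = -193/100 + 109/386 = -31799/19300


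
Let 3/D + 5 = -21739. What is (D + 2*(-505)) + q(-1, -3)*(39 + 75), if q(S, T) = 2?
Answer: -5667937/7248 ≈ -782.00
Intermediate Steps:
D = -1/7248 (D = 3/(-5 - 21739) = 3/(-21744) = 3*(-1/21744) = -1/7248 ≈ -0.00013797)
(D + 2*(-505)) + q(-1, -3)*(39 + 75) = (-1/7248 + 2*(-505)) + 2*(39 + 75) = (-1/7248 - 1010) + 2*114 = -7320481/7248 + 228 = -5667937/7248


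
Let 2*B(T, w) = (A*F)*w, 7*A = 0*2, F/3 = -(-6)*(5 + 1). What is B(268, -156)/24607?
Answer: 0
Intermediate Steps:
F = 108 (F = 3*(-(-6)*(5 + 1)) = 3*(-(-6)*6) = 3*(-3*(-12)) = 3*36 = 108)
A = 0 (A = (0*2)/7 = (⅐)*0 = 0)
B(T, w) = 0 (B(T, w) = ((0*108)*w)/2 = (0*w)/2 = (½)*0 = 0)
B(268, -156)/24607 = 0/24607 = 0*(1/24607) = 0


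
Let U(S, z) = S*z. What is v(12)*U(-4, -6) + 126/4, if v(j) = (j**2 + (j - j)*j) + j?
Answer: 7551/2 ≈ 3775.5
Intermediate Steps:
v(j) = j + j**2 (v(j) = (j**2 + 0*j) + j = (j**2 + 0) + j = j**2 + j = j + j**2)
v(12)*U(-4, -6) + 126/4 = (12*(1 + 12))*(-4*(-6)) + 126/4 = (12*13)*24 + 126*(1/4) = 156*24 + 63/2 = 3744 + 63/2 = 7551/2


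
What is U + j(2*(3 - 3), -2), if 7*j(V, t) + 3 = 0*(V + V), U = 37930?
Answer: 265507/7 ≈ 37930.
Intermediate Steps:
j(V, t) = -3/7 (j(V, t) = -3/7 + (0*(V + V))/7 = -3/7 + (0*(2*V))/7 = -3/7 + (1/7)*0 = -3/7 + 0 = -3/7)
U + j(2*(3 - 3), -2) = 37930 - 3/7 = 265507/7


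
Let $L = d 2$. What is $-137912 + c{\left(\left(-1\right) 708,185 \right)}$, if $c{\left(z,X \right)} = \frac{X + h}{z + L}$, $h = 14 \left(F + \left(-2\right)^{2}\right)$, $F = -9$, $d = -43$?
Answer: $- \frac{109502243}{794} \approx -1.3791 \cdot 10^{5}$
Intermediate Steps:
$L = -86$ ($L = \left(-43\right) 2 = -86$)
$h = -70$ ($h = 14 \left(-9 + \left(-2\right)^{2}\right) = 14 \left(-9 + 4\right) = 14 \left(-5\right) = -70$)
$c{\left(z,X \right)} = \frac{-70 + X}{-86 + z}$ ($c{\left(z,X \right)} = \frac{X - 70}{z - 86} = \frac{-70 + X}{-86 + z}$)
$-137912 + c{\left(\left(-1\right) 708,185 \right)} = -137912 + \frac{-70 + 185}{-86 - 708} = -137912 + \frac{1}{-86 - 708} \cdot 115 = -137912 + \frac{1}{-794} \cdot 115 = -137912 - \frac{115}{794} = - \frac{109502243}{794}$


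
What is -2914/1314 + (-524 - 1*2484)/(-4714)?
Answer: -2446021/1548549 ≈ -1.5796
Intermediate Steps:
-2914/1314 + (-524 - 1*2484)/(-4714) = -2914*1/1314 + (-524 - 2484)*(-1/4714) = -1457/657 - 3008*(-1/4714) = -1457/657 + 1504/2357 = -2446021/1548549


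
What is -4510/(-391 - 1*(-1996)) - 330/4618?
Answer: -2135683/741189 ≈ -2.8814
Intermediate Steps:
-4510/(-391 - 1*(-1996)) - 330/4618 = -4510/(-391 + 1996) - 330*1/4618 = -4510/1605 - 165/2309 = -4510*1/1605 - 165/2309 = -902/321 - 165/2309 = -2135683/741189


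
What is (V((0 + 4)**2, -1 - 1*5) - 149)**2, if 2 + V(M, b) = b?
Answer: 24649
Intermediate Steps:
V(M, b) = -2 + b
(V((0 + 4)**2, -1 - 1*5) - 149)**2 = ((-2 + (-1 - 1*5)) - 149)**2 = ((-2 + (-1 - 5)) - 149)**2 = ((-2 - 6) - 149)**2 = (-8 - 149)**2 = (-157)**2 = 24649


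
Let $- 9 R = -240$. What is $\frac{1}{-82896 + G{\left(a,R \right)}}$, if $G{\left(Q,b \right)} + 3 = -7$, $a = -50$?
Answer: $- \frac{1}{82906} \approx -1.2062 \cdot 10^{-5}$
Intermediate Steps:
$R = \frac{80}{3}$ ($R = \left(- \frac{1}{9}\right) \left(-240\right) = \frac{80}{3} \approx 26.667$)
$G{\left(Q,b \right)} = -10$ ($G{\left(Q,b \right)} = -3 - 7 = -10$)
$\frac{1}{-82896 + G{\left(a,R \right)}} = \frac{1}{-82896 - 10} = \frac{1}{-82906} = - \frac{1}{82906}$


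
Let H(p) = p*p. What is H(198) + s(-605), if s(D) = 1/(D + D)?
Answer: 47436839/1210 ≈ 39204.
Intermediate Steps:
H(p) = p²
s(D) = 1/(2*D)
H(198) + s(-605) = 198² + (½)/(-605) = 39204 + (½)*(-1/605) = 39204 - 1/1210 = 47436839/1210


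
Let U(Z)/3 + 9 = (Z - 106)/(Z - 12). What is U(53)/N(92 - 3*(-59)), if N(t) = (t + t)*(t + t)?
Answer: -633/5933602 ≈ -0.00010668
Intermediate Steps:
U(Z) = -27 + 3*(-106 + Z)/(-12 + Z) (U(Z) = -27 + 3*((Z - 106)/(Z - 12)) = -27 + 3*((-106 + Z)/(-12 + Z)) = -27 + 3*(-106 + Z)/(-12 + Z))
N(t) = 4*t**2 (N(t) = (2*t)*(2*t) = 4*t**2)
U(53)/N(92 - 3*(-59)) = (6*(1 - 4*53)/(-12 + 53))/((4*(92 - 3*(-59))**2)) = (6*(1 - 212)/41)/((4*(92 + 177)**2)) = (6*(1/41)*(-211))/((4*269**2)) = -1266/(41*(4*72361)) = -1266/41/289444 = -1266/41*1/289444 = -633/5933602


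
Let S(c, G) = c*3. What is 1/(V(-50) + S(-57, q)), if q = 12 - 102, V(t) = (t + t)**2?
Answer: 1/9829 ≈ 0.00010174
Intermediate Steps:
V(t) = 4*t**2 (V(t) = (2*t)**2 = 4*t**2)
q = -90
S(c, G) = 3*c
1/(V(-50) + S(-57, q)) = 1/(4*(-50)**2 + 3*(-57)) = 1/(4*2500 - 171) = 1/(10000 - 171) = 1/9829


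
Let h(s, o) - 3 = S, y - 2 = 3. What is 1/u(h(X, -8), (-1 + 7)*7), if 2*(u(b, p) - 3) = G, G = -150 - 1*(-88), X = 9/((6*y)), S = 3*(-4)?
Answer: -1/28 ≈ -0.035714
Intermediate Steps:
y = 5 (y = 2 + 3 = 5)
S = -12
X = 3/10 (X = 9/((6*5)) = 9/30 = 9*(1/30) = 3/10 ≈ 0.30000)
h(s, o) = -9 (h(s, o) = 3 - 12 = -9)
G = -62 (G = -150 + 88 = -62)
u(b, p) = -28 (u(b, p) = 3 + (1/2)*(-62) = 3 - 31 = -28)
1/u(h(X, -8), (-1 + 7)*7) = 1/(-28) = -1/28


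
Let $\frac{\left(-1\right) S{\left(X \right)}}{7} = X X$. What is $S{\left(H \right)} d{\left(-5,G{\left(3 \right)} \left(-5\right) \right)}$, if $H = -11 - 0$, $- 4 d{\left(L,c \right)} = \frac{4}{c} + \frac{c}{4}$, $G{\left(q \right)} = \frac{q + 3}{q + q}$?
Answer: $- \frac{34727}{80} \approx -434.09$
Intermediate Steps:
$G{\left(q \right)} = \frac{3 + q}{2 q}$
$d{\left(L,c \right)} = - \frac{1}{c} - \frac{c}{16}$ ($d{\left(L,c \right)} = - \frac{\frac{4}{c} + \frac{c}{4}}{4} = - \frac{1}{c} - \frac{c}{16}$)
$H = -11$ ($H = -11 + 0 = -11$)
$S{\left(X \right)} = - 7 X^{2}$ ($S{\left(X \right)} = - 7 X X = - 7 X^{2}$)
$S{\left(H \right)} d{\left(-5,G{\left(3 \right)} \left(-5\right) \right)} = - 7 \left(-11\right)^{2} \left(- \frac{1}{\frac{3 + 3}{2 \cdot 3} \left(-5\right)} - \frac{\frac{3 + 3}{2 \cdot 3} \left(-5\right)}{16}\right) = \left(-7\right) 121 \left(- \frac{1}{\frac{1}{2} \cdot \frac{1}{3} \cdot 6 \left(-5\right)} - \frac{\frac{1}{2} \cdot \frac{1}{3} \cdot 6 \left(-5\right)}{16}\right) = - 847 \left(- \frac{1}{1 \left(-5\right)} - \frac{1 \left(-5\right)}{16}\right) = - 847 \left(- \frac{1}{-5} - - \frac{5}{16}\right) = - 847 \left(\left(-1\right) \left(- \frac{1}{5}\right) + \frac{5}{16}\right) = - 847 \left(\frac{1}{5} + \frac{5}{16}\right) = \left(-847\right) \frac{41}{80} = - \frac{34727}{80}$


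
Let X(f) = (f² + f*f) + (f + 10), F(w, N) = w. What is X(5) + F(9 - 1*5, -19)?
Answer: 69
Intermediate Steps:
X(f) = 10 + f + 2*f² (X(f) = (f² + f²) + (10 + f) = 2*f² + (10 + f) = 10 + f + 2*f²)
X(5) + F(9 - 1*5, -19) = (10 + 5 + 2*5²) + (9 - 1*5) = (10 + 5 + 2*25) + (9 - 5) = (10 + 5 + 50) + 4 = 65 + 4 = 69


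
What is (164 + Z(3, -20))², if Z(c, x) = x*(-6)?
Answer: 80656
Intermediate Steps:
Z(c, x) = -6*x
(164 + Z(3, -20))² = (164 - 6*(-20))² = (164 + 120)² = 284² = 80656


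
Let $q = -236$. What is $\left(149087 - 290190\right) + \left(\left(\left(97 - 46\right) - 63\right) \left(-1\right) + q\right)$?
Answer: $-141327$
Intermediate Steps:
$\left(149087 - 290190\right) + \left(\left(\left(97 - 46\right) - 63\right) \left(-1\right) + q\right) = \left(149087 - 290190\right) - \left(236 - \left(\left(97 - 46\right) - 63\right) \left(-1\right)\right) = -141103 - \left(236 - \left(51 - 63\right) \left(-1\right)\right) = -141103 - 224 = -141327$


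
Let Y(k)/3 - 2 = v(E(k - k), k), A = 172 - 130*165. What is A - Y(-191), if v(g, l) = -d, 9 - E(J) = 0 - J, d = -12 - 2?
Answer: -21326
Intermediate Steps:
A = -21278 (A = 172 - 21450 = -21278)
d = -14
E(J) = 9 + J (E(J) = 9 - (0 - J) = 9 - (-1)*J = 9 + J)
v(g, l) = 14 (v(g, l) = -1*(-14) = 14)
Y(k) = 48 (Y(k) = 6 + 3*14 = 6 + 42 = 48)
A - Y(-191) = -21278 - 1*48 = -21278 - 48 = -21326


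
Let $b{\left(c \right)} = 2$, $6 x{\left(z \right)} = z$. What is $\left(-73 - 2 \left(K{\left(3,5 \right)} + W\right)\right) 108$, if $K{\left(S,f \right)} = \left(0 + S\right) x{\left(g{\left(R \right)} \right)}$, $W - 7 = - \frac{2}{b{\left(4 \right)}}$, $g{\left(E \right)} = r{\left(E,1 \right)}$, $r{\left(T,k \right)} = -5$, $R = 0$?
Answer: $-8640$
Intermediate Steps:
$g{\left(E \right)} = -5$
$x{\left(z \right)} = \frac{z}{6}$
$W = 6$ ($W = 7 - \frac{2}{2} = 7 - 1 = 6$)
$K{\left(S,f \right)} = - \frac{5 S}{6}$ ($K{\left(S,f \right)} = \left(0 + S\right) \frac{1}{6} \left(-5\right) = S \left(- \frac{5}{6}\right) = - \frac{5 S}{6}$)
$\left(-73 - 2 \left(K{\left(3,5 \right)} + W\right)\right) 108 = \left(-73 - 2 \left(\left(- \frac{5}{6}\right) 3 + 6\right)\right) 108 = \left(-73 - 2 \left(- \frac{5}{2} + 6\right)\right) 108 = \left(-73 - 7\right) 108 = \left(-80\right) 108 = -8640$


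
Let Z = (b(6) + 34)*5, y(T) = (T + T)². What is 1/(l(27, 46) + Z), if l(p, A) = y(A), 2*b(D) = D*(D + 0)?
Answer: 1/8724 ≈ 0.00011463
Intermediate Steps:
b(D) = D²/2 (b(D) = (D*(D + 0))/2 = (D*D)/2 = D²/2)
y(T) = 4*T² (y(T) = (2*T)² = 4*T²)
l(p, A) = 4*A²
Z = 260 (Z = ((½)*6² + 34)*5 = ((½)*36 + 34)*5 = (18 + 34)*5 = 52*5 = 260)
1/(l(27, 46) + Z) = 1/(4*46² + 260) = 1/(4*2116 + 260) = 1/(8464 + 260) = 1/8724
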